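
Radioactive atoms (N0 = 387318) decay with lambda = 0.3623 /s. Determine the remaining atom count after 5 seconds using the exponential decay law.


N = N0 * exp(-lambda * t)
N = 387318 * exp(-0.3623 * 5)
N = 63291

63291


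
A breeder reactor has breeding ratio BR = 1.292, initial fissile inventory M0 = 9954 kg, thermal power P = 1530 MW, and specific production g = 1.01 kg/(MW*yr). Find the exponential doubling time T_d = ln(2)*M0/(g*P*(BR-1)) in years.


Breeding gain G = BR - 1 = 1.292 - 1 = 0.292
Fissile production rate = g * P * G = 1.01 * 1530 * 0.292 = 451.2276 kg/yr
T_d = ln(2) * M0 / (g * P * G)
T_d = ln(2) * 9954 / 451.2276 = 15.291 yr

15.291


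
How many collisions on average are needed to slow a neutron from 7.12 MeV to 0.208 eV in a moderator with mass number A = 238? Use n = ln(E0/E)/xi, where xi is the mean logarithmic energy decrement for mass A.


xi = 1 + (A-1)^2/(2A)*ln((A-1)/(A+1)) = 0.008379872 (for A = 238)
n = ln(E0/E) / xi
n = ln(7.12e6 / 0.208) / 0.008379872
n = ln(3.423077e+07) / 0.008379872 = 2070.3

2070.3


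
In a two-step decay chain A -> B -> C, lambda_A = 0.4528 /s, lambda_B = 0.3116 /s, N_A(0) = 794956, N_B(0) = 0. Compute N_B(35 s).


N_B(t) = lambda_A * N_A0 / (lambda_B - lambda_A) * [exp(-lambda_A*t) - exp(-lambda_B*t)]
exp(-0.4528*35) = 1.310090e-07; exp(-0.3116*35) = 1.834782e-05
N_B = 0.4528 * 794956 / (0.3116 - 0.4528) * (1.310090e-07 - 1.834782e-05)
N_B = 46.439

46.439


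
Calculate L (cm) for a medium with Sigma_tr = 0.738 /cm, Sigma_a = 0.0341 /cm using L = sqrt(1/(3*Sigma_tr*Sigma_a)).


D = 1 / (3 * Sigma_tr) = 1 / (3 * 0.738) = 0.4516712 cm
L = sqrt(D / Sigma_a)
L = sqrt(0.4516712 / 0.0341)
L = 3.6394 cm

3.6394


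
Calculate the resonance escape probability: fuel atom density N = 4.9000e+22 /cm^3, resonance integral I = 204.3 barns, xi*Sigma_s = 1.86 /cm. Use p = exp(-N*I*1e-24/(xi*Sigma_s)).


p = exp(-N * I * 1e-24 / (xi*Sigma_s))
p = exp(-4.9000e+22 * 204.3 * 1e-24 / 1.86)
p = 0.0045982

0.0045982


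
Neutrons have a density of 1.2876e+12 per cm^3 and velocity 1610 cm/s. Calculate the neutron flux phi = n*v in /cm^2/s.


phi = n * v
phi = 1.2876e+12 * 1610
phi = 2.0730e+15 /cm^2/s

2.0730e+15


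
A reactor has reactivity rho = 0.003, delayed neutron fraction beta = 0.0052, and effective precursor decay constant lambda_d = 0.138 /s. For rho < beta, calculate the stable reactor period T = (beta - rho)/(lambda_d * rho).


T = (beta - rho) / (lambda_d * rho)
T = (0.0052 - 0.003) / (0.138 * 0.003)
T = 5.3140 s

5.3140


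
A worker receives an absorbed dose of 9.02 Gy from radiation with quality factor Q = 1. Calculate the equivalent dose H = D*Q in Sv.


H = D * Q
H = 9.02 * 1
H = 9.0200 Sv

9.0200


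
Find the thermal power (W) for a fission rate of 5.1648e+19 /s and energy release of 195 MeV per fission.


P = fission_rate * E_MeV * 1.602e-13
P = 5.1648e+19 * 195 * 1.602e-13
P = 1.6134e+09 W

1.6134e+09


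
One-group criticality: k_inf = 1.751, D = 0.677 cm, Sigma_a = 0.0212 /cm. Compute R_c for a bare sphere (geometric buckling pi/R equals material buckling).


L^2 = D / Sigma_a = 0.677 / 0.0212 = 31.93396 cm^2
B_m^2 = (k_inf - 1) / L^2 = (1.751 - 1) / 31.93396 = 0.02351728 /cm^2
For a bare sphere: B_g = pi/R, so R_c = pi / sqrt(B_m^2)
R_c = pi / sqrt(0.02351728) = 20.486 cm

20.486


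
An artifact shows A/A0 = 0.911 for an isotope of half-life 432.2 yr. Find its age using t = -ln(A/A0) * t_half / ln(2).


lambda = ln(2) / t_half = ln(2) / 432.2 = 0.001603765 /yr
t = -ln(A/A0) / lambda
t = -ln(0.911) / 0.001603765
t = 58.121 yr

58.121


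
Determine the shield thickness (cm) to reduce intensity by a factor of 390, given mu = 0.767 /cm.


x = ln(factor) / mu
x = ln(390) / 0.767
x = 7.7785 cm

7.7785


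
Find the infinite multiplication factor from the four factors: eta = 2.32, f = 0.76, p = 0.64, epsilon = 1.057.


k_inf = eta * f * p * epsilon
k_inf = 2.32 * 0.76 * 0.64 * 1.057
k_inf = 1.1928

1.1928


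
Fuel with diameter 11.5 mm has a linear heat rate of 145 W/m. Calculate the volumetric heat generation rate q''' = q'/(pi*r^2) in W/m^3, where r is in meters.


r = D / 2 / 1000 = 11.5 / 2 / 1000 = 0.00575 m
q''' = q' / (pi * r^2)
q''' = 145 / (pi * 0.00575^2)
q''' = 1.3960e+06 W/m^3

1.3960e+06


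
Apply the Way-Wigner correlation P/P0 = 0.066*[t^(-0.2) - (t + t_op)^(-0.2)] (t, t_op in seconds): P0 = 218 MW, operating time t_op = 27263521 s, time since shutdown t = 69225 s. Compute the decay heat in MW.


P/P0 = 0.066 * [t^(-0.2) - (t + t_op)^(-0.2)]
P/P0 = 0.066 * [69225^(-0.2) - (69225 + 27263521)^(-0.2)]
P/P0 = 0.066 * [0.1076335 - 0.03255842] = 0.004954955
P = 218 * 0.004954955 = 1.0802 MW

1.0802


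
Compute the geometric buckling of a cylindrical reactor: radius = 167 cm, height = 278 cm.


B^2 = (2.405/R)^2 + (pi/H)^2
B^2 = (2.405/167)^2 + (pi/278)^2
B^2 = 3.3510e-04 /cm^2

3.3510e-04


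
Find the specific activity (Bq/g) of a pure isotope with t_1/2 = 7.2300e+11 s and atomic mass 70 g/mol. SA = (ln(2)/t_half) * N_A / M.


lambda = ln(2) / t_half = ln(2) / 7.2300e+11 = 9.587098e-13 /s
SA = lambda * N_A / M
SA = 9.587098e-13 * 6.022e23 / 70
SA = 8.2476e+09 Bq/g

8.2476e+09


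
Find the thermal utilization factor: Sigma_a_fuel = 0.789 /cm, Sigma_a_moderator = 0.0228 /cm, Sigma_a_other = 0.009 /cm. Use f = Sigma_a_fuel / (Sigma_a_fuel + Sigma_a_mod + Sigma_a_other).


f = Sigma_a_fuel / (Sigma_a_fuel + Sigma_a_mod + Sigma_a_other)
f = 0.789 / (0.789 + 0.0228 + 0.009)
f = 0.96126

0.96126


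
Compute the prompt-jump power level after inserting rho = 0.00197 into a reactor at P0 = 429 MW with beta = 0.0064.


P1/P0 = beta / (beta - rho)
P1/P0 = 0.0064 / (0.0064 - 0.00197) = 1.444695
P1 = 429 * 1.444695 = 619.77 MW

619.77


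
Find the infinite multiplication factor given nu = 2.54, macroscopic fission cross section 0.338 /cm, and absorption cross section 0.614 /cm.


k_inf = nu * Sigma_f / Sigma_a
k_inf = 2.54 * 0.338 / 0.614
k_inf = 1.3982

1.3982


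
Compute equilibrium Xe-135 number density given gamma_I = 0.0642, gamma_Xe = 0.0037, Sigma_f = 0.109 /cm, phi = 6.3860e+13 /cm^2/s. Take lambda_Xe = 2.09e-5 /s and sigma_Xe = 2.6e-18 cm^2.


Xe_eq = (gamma_I + gamma_Xe) * Sigma_f * phi / (lambda_Xe + sigma_Xe * phi)
Numerator = (0.0642 + 0.0037) * 0.109 * 6.3860e+13 = 4.726342e+11
Denominator = 2.09e-5 + 2.6e-18 * 6.3860e+13 = 1.869360e-04
Xe_eq = 4.726342e+11 / 1.869360e-04 = 2.5283e+15 /cm^3

2.5283e+15


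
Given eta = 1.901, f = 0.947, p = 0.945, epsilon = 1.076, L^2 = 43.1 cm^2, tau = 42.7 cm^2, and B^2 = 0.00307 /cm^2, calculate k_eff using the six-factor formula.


k_inf = eta*f*p*eps = 1.901*0.947*0.945*1.076 = 1.830527
P_TNL = 1/(1 + L^2*B^2) = 1/(1 + 43.1*0.00307) = 0.8831449
P_FNL = exp(-B^2*tau) = exp(-0.00307*42.7) = 0.8771397
k_eff = k_inf * P_TNL * P_FNL = 1.830527 * 0.8831449 * 0.8771397
k_eff = 1.4180

1.4180


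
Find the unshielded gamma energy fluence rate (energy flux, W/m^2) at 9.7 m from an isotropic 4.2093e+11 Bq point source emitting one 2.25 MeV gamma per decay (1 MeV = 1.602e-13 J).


psi = A * E * 1.602e-13 / (4*pi*r^2)
psi = 4.2093e+11 * 2.25 * 1.602e-13 / (4*pi*9.7^2)
psi = 1.2832e-04 W/m^2

1.2832e-04


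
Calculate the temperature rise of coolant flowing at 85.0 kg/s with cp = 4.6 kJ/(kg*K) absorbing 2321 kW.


dT = Q / (m_dot * cp)
dT = 2321 / (85.0 * 4.6)
dT = 5.9361 C

5.9361


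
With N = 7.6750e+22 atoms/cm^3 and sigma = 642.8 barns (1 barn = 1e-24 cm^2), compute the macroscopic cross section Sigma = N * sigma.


Sigma = N * sigma_barns * 1e-24
Sigma = 7.6750e+22 * 642.8 * 1e-24
Sigma = 49.335 /cm

49.335


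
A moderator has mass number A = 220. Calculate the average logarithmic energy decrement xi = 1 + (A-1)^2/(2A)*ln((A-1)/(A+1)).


xi = 1 + (A-1)^2/(2A) * ln((A-1)/(A+1))
xi = 1 + (220-1)^2/(2*220) * ln((220-1)/(220 +1))
xi = 0.0090634

0.0090634


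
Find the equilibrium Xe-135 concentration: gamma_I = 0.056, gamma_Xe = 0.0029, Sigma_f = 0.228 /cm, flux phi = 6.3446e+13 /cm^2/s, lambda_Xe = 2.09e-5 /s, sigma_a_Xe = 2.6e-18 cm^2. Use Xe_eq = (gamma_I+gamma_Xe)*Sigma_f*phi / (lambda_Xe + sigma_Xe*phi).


Xe_eq = (gamma_I + gamma_Xe) * Sigma_f * phi / (lambda_Xe + sigma_Xe * phi)
Numerator = (0.056 + 0.0029) * 0.228 * 6.3446e+13 = 8.520290e+11
Denominator = 2.09e-5 + 2.6e-18 * 6.3446e+13 = 1.858596e-04
Xe_eq = 8.520290e+11 / 1.858596e-04 = 4.5843e+15 /cm^3

4.5843e+15


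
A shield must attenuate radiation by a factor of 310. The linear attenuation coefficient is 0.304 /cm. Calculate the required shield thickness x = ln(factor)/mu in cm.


x = ln(factor) / mu
x = ln(310) / 0.304
x = 18.870 cm

18.870


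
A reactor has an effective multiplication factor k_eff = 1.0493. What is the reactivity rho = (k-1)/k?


rho = (k_eff - 1) / k_eff
rho = (1.0493 - 1) / 1.0493
rho = 0.046984

0.046984


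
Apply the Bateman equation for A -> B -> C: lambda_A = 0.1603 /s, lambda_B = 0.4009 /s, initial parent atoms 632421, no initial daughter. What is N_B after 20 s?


N_B(t) = lambda_A * N_A0 / (lambda_B - lambda_A) * [exp(-lambda_A*t) - exp(-lambda_B*t)]
exp(-0.1603*20) = 0.04051836; exp(-0.4009*20) = 3.294783e-04
N_B = 0.1603 * 632421 / (0.4009 - 0.1603) * (0.04051836 - 3.294783e-04)
N_B = 16934

16934


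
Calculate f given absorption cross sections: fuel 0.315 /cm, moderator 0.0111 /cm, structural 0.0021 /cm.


f = Sigma_a_fuel / (Sigma_a_fuel + Sigma_a_mod + Sigma_a_other)
f = 0.315 / (0.315 + 0.0111 + 0.0021)
f = 0.95978

0.95978


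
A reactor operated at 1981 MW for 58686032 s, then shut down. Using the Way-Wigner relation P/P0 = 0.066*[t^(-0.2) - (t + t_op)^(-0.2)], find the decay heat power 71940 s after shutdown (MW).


P/P0 = 0.066 * [t^(-0.2) - (t + t_op)^(-0.2)]
P/P0 = 0.066 * [71940^(-0.2) - (71940 + 58686032)^(-0.2)]
P/P0 = 0.066 * [0.1068085 - 0.02793744] = 0.005205490
P = 1981 * 0.005205490 = 10.312 MW

10.312


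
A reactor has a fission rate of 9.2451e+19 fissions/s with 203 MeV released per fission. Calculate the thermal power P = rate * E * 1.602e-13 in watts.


P = fission_rate * E_MeV * 1.602e-13
P = 9.2451e+19 * 203 * 1.602e-13
P = 3.0066e+09 W

3.0066e+09


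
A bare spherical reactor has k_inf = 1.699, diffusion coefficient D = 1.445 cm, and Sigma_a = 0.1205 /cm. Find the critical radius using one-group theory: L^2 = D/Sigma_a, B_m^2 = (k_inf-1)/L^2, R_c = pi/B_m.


L^2 = D / Sigma_a = 1.445 / 0.1205 = 11.99170 cm^2
B_m^2 = (k_inf - 1) / L^2 = (1.699 - 1) / 11.99170 = 0.05829032 /cm^2
For a bare sphere: B_g = pi/R, so R_c = pi / sqrt(B_m^2)
R_c = pi / sqrt(0.05829032) = 13.012 cm

13.012


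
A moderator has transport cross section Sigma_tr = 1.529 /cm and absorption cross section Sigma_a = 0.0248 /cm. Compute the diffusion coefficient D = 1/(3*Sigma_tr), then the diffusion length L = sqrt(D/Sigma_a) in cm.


D = 1 / (3 * Sigma_tr) = 1 / (3 * 1.529) = 0.2180074 cm
L = sqrt(D / Sigma_a)
L = sqrt(0.2180074 / 0.0248)
L = 2.9649 cm

2.9649


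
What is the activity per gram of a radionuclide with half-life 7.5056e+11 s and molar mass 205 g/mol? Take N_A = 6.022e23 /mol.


lambda = ln(2) / t_half = ln(2) / 7.5056e+11 = 9.235067e-13 /s
SA = lambda * N_A / M
SA = 9.235067e-13 * 6.022e23 / 205
SA = 2.7129e+09 Bq/g

2.7129e+09


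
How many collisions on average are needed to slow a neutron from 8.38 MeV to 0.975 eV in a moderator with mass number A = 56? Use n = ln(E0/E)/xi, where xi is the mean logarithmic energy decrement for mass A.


xi = 1 + (A-1)^2/(2A)*ln((A-1)/(A+1)) = 0.03529286 (for A = 56)
n = ln(E0/E) / xi
n = ln(8.38e6 / 0.975) / 0.03529286
n = ln(8.594872e+06) / 0.03529286 = 452.41

452.41


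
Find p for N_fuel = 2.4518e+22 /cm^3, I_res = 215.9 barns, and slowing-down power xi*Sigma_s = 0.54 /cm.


p = exp(-N * I * 1e-24 / (xi*Sigma_s))
p = exp(-2.4518e+22 * 215.9 * 1e-24 / 0.54)
p = 5.5304e-05

5.5304e-05


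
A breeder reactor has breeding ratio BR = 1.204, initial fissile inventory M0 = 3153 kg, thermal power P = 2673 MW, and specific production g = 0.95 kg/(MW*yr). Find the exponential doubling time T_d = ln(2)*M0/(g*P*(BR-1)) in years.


Breeding gain G = BR - 1 = 1.204 - 1 = 0.204
Fissile production rate = g * P * G = 0.95 * 2673 * 0.204 = 518.0274 kg/yr
T_d = ln(2) * M0 / (g * P * G)
T_d = ln(2) * 3153 / 518.0274 = 4.2189 yr

4.2189


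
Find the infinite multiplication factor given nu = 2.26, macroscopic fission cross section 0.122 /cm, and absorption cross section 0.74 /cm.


k_inf = nu * Sigma_f / Sigma_a
k_inf = 2.26 * 0.122 / 0.74
k_inf = 0.37259

0.37259


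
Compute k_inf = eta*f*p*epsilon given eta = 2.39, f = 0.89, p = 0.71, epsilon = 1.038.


k_inf = eta * f * p * epsilon
k_inf = 2.39 * 0.89 * 0.71 * 1.038
k_inf = 1.5676

1.5676


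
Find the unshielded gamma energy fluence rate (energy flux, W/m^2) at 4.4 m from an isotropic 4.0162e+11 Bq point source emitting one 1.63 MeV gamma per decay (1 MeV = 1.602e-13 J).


psi = A * E * 1.602e-13 / (4*pi*r^2)
psi = 4.0162e+11 * 1.63 * 1.602e-13 / (4*pi*4.4^2)
psi = 4.3107e-04 W/m^2

4.3107e-04


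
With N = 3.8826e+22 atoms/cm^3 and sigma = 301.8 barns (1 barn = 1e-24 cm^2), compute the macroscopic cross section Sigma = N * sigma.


Sigma = N * sigma_barns * 1e-24
Sigma = 3.8826e+22 * 301.8 * 1e-24
Sigma = 11.718 /cm

11.718


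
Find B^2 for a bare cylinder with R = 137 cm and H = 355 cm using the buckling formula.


B^2 = (2.405/R)^2 + (pi/H)^2
B^2 = (2.405/137)^2 + (pi/355)^2
B^2 = 3.8648e-04 /cm^2

3.8648e-04


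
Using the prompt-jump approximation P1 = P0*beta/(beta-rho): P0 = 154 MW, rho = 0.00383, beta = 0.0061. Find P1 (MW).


P1/P0 = beta / (beta - rho)
P1/P0 = 0.0061 / (0.0061 - 0.00383) = 2.687225
P1 = 154 * 2.687225 = 413.83 MW

413.83


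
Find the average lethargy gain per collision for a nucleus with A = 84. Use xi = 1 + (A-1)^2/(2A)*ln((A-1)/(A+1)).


xi = 1 + (A-1)^2/(2A) * ln((A-1)/(A+1))
xi = 1 + (84-1)^2/(2*84) * ln((84-1)/(84 +1))
xi = 0.023622

0.023622


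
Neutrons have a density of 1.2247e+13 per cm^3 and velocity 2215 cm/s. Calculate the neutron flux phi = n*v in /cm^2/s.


phi = n * v
phi = 1.2247e+13 * 2215
phi = 2.7127e+16 /cm^2/s

2.7127e+16


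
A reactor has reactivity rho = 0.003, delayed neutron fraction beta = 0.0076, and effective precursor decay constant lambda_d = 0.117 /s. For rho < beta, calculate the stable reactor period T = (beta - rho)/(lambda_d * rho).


T = (beta - rho) / (lambda_d * rho)
T = (0.0076 - 0.003) / (0.117 * 0.003)
T = 13.105 s

13.105


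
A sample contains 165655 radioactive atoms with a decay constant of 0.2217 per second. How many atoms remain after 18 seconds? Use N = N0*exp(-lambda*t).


N = N0 * exp(-lambda * t)
N = 165655 * exp(-0.2217 * 18)
N = 3062.7

3062.7


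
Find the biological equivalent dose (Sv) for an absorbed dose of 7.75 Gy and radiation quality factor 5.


H = D * Q
H = 7.75 * 5
H = 38.750 Sv

38.750


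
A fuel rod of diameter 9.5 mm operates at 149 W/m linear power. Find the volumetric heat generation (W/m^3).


r = D / 2 / 1000 = 9.5 / 2 / 1000 = 0.00475 m
q''' = q' / (pi * r^2)
q''' = 149 / (pi * 0.00475^2)
q''' = 2.1021e+06 W/m^3

2.1021e+06


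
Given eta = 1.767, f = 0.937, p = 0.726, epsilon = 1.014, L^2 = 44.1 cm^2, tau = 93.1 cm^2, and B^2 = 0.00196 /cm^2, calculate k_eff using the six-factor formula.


k_inf = eta*f*p*eps = 1.767*0.937*0.726*1.014 = 1.218851
P_TNL = 1/(1 + L^2*B^2) = 1/(1 + 44.1*0.00196) = 0.9204408
P_FNL = exp(-B^2*tau) = exp(-0.00196*93.1) = 0.8332046
k_eff = k_inf * P_TNL * P_FNL = 1.218851 * 0.9204408 * 0.8332046
k_eff = 0.93476

0.93476


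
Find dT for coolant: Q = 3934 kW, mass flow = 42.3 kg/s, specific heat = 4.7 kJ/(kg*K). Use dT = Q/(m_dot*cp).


dT = Q / (m_dot * cp)
dT = 3934 / (42.3 * 4.7)
dT = 19.788 C

19.788


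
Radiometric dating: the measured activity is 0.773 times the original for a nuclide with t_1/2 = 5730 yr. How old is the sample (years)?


lambda = ln(2) / t_half = ln(2) / 5730 = 1.209681e-04 /yr
t = -ln(A/A0) / lambda
t = -ln(0.773) / 1.209681e-04
t = 2128.5 yr

2128.5


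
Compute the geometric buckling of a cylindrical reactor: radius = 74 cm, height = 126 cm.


B^2 = (2.405/R)^2 + (pi/H)^2
B^2 = (2.405/74)^2 + (pi/126)^2
B^2 = 0.0016779 /cm^2

0.0016779


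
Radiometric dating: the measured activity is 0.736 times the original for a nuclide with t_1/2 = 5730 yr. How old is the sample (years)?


lambda = ln(2) / t_half = ln(2) / 5730 = 1.209681e-04 /yr
t = -ln(A/A0) / lambda
t = -ln(0.736) / 1.209681e-04
t = 2533.9 yr

2533.9


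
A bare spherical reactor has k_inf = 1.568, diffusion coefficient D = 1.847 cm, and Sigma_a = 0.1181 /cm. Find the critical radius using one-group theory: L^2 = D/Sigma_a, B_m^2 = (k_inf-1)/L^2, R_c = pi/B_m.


L^2 = D / Sigma_a = 1.847 / 0.1181 = 15.63929 cm^2
B_m^2 = (k_inf - 1) / L^2 = (1.568 - 1) / 15.63929 = 0.03631878 /cm^2
For a bare sphere: B_g = pi/R, so R_c = pi / sqrt(B_m^2)
R_c = pi / sqrt(0.03631878) = 16.485 cm

16.485


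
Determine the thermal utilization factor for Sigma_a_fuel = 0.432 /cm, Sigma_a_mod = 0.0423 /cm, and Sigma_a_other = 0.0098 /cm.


f = Sigma_a_fuel / (Sigma_a_fuel + Sigma_a_mod + Sigma_a_other)
f = 0.432 / (0.432 + 0.0423 + 0.0098)
f = 0.89238

0.89238


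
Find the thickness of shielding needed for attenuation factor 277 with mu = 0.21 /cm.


x = ln(factor) / mu
x = ln(277) / 0.21
x = 26.781 cm

26.781


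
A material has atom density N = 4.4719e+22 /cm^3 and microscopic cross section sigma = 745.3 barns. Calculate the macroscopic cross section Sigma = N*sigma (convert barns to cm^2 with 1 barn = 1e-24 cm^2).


Sigma = N * sigma_barns * 1e-24
Sigma = 4.4719e+22 * 745.3 * 1e-24
Sigma = 33.329 /cm

33.329


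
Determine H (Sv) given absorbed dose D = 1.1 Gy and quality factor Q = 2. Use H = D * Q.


H = D * Q
H = 1.1 * 2
H = 2.2000 Sv

2.2000


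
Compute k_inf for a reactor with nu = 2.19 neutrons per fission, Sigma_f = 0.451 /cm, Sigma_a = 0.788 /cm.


k_inf = nu * Sigma_f / Sigma_a
k_inf = 2.19 * 0.451 / 0.788
k_inf = 1.2534

1.2534


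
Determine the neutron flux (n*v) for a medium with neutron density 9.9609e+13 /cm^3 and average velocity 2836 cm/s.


phi = n * v
phi = 9.9609e+13 * 2836
phi = 2.8249e+17 /cm^2/s

2.8249e+17


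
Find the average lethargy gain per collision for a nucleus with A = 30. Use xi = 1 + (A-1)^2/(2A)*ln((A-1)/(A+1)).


xi = 1 + (A-1)^2/(2A) * ln((A-1)/(A+1))
xi = 1 + (30-1)^2/(2*30) * ln((30-1)/(30 +1))
xi = 0.065209

0.065209


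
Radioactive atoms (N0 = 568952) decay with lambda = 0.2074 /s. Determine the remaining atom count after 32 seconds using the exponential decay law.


N = N0 * exp(-lambda * t)
N = 568952 * exp(-0.2074 * 32)
N = 746.02

746.02


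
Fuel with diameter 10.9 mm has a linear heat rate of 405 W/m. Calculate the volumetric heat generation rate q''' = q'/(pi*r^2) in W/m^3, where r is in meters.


r = D / 2 / 1000 = 10.9 / 2 / 1000 = 0.00545 m
q''' = q' / (pi * r^2)
q''' = 405 / (pi * 0.00545^2)
q''' = 4.3402e+06 W/m^3

4.3402e+06


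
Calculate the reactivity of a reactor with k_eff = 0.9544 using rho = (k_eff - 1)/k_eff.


rho = (k_eff - 1) / k_eff
rho = (0.9544 - 1) / 0.9544
rho = -0.047779

-0.047779


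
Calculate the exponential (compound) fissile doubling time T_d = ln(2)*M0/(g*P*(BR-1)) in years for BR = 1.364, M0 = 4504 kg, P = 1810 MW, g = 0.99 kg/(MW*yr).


Breeding gain G = BR - 1 = 1.364 - 1 = 0.364
Fissile production rate = g * P * G = 0.99 * 1810 * 0.364 = 652.2516 kg/yr
T_d = ln(2) * M0 / (g * P * G)
T_d = ln(2) * 4504 / 652.2516 = 4.7864 yr

4.7864


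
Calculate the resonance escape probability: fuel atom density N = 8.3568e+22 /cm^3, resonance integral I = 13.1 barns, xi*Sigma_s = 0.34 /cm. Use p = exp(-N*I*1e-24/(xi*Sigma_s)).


p = exp(-N * I * 1e-24 / (xi*Sigma_s))
p = exp(-8.3568e+22 * 13.1 * 1e-24 / 0.34)
p = 0.039962

0.039962


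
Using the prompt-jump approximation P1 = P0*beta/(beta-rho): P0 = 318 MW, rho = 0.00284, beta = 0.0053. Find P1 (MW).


P1/P0 = beta / (beta - rho)
P1/P0 = 0.0053 / (0.0053 - 0.00284) = 2.154472
P1 = 318 * 2.154472 = 685.12 MW

685.12


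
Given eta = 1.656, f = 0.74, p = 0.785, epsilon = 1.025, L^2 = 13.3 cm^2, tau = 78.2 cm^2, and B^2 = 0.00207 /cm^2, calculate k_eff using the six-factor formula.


k_inf = eta*f*p*eps = 1.656*0.74*0.785*1.025 = 0.9860197
P_TNL = 1/(1 + L^2*B^2) = 1/(1 + 13.3*0.00207) = 0.9732066
P_FNL = exp(-B^2*tau) = exp(-0.00207*78.2) = 0.8505484
k_eff = k_inf * P_TNL * P_FNL = 0.9860197 * 0.9732066 * 0.8505484
k_eff = 0.81619

0.81619


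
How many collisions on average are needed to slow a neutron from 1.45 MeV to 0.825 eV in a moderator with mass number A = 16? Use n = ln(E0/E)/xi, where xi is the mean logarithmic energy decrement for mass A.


xi = 1 + (A-1)^2/(2A)*ln((A-1)/(A+1)) = 0.1199467 (for A = 16)
n = ln(E0/E) / xi
n = ln(1.45e6 / 0.825) / 0.1199467
n = ln(1.757576e+06) / 0.1199467 = 119.88

119.88


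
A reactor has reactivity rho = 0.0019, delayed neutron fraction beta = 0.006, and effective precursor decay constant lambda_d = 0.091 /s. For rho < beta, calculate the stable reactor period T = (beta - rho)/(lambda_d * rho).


T = (beta - rho) / (lambda_d * rho)
T = (0.006 - 0.0019) / (0.091 * 0.0019)
T = 23.713 s

23.713


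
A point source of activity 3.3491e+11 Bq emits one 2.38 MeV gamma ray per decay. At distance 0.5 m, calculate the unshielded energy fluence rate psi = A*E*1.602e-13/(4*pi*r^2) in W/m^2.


psi = A * E * 1.602e-13 / (4*pi*r^2)
psi = 3.3491e+11 * 2.38 * 1.602e-13 / (4*pi*0.5^2)
psi = 0.040646 W/m^2

0.040646


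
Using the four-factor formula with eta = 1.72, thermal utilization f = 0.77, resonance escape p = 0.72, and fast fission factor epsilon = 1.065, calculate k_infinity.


k_inf = eta * f * p * epsilon
k_inf = 1.72 * 0.77 * 0.72 * 1.065
k_inf = 1.0155

1.0155


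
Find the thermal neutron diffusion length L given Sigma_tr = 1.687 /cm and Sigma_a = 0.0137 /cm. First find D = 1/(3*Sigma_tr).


D = 1 / (3 * Sigma_tr) = 1 / (3 * 1.687) = 0.1975894 cm
L = sqrt(D / Sigma_a)
L = sqrt(0.1975894 / 0.0137)
L = 3.7977 cm

3.7977


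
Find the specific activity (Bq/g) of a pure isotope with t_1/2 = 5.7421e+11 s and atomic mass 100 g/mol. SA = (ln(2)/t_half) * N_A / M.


lambda = ln(2) / t_half = ln(2) / 5.7421e+11 = 1.207132e-12 /s
SA = lambda * N_A / M
SA = 1.207132e-12 * 6.022e23 / 100
SA = 7.2693e+09 Bq/g

7.2693e+09


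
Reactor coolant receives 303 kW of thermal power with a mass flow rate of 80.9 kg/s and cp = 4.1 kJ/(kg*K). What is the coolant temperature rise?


dT = Q / (m_dot * cp)
dT = 303 / (80.9 * 4.1)
dT = 0.91350 C

0.91350


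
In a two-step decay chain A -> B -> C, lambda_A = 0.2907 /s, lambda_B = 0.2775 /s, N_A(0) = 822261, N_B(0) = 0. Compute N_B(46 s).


N_B(t) = lambda_A * N_A0 / (lambda_B - lambda_A) * [exp(-lambda_A*t) - exp(-lambda_B*t)]
exp(-0.2907*46) = 1.557856e-06; exp(-0.2775*46) = 2.859110e-06
N_B = 0.2907 * 822261 / (0.2775 - 0.2907) * (1.557856e-06 - 2.859110e-06)
N_B = 23.564

23.564


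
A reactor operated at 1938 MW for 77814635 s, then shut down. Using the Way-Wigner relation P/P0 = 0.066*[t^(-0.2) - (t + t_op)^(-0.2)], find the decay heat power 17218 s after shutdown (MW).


P/P0 = 0.066 * [t^(-0.2) - (t + t_op)^(-0.2)]
P/P0 = 0.066 * [17218^(-0.2) - (17218 + 77814635)^(-0.2)]
P/P0 = 0.066 * [0.1421685 - 0.02641001] = 0.007640060
P = 1938 * 0.007640060 = 14.806 MW

14.806


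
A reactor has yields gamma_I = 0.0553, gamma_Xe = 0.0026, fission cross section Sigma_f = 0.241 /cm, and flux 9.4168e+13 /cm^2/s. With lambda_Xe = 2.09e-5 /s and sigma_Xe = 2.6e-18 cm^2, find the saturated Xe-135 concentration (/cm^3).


Xe_eq = (gamma_I + gamma_Xe) * Sigma_f * phi / (lambda_Xe + sigma_Xe * phi)
Numerator = (0.0553 + 0.0026) * 0.241 * 9.4168e+13 = 1.314011e+12
Denominator = 2.09e-5 + 2.6e-18 * 9.4168e+13 = 2.657368e-04
Xe_eq = 1.314011e+12 / 2.657368e-04 = 4.9448e+15 /cm^3

4.9448e+15


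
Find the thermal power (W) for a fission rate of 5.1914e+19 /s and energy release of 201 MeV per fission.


P = fission_rate * E_MeV * 1.602e-13
P = 5.1914e+19 * 201 * 1.602e-13
P = 1.6716e+09 W

1.6716e+09


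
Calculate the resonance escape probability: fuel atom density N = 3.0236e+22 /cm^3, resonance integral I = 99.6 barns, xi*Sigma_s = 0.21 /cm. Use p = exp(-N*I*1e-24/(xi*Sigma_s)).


p = exp(-N * I * 1e-24 / (xi*Sigma_s))
p = exp(-3.0236e+22 * 99.6 * 1e-24 / 0.21)
p = 5.9156e-07

5.9156e-07


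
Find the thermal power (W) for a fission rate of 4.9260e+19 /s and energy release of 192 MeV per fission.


P = fission_rate * E_MeV * 1.602e-13
P = 4.9260e+19 * 192 * 1.602e-13
P = 1.5152e+09 W

1.5152e+09


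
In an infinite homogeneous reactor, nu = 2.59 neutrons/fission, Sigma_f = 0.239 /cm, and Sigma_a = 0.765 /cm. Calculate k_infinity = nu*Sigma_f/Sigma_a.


k_inf = nu * Sigma_f / Sigma_a
k_inf = 2.59 * 0.239 / 0.765
k_inf = 0.80916

0.80916


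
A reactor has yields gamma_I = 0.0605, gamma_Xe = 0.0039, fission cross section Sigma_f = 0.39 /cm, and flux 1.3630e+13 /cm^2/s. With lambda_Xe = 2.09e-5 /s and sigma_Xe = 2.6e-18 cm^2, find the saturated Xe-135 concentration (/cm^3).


Xe_eq = (gamma_I + gamma_Xe) * Sigma_f * phi / (lambda_Xe + sigma_Xe * phi)
Numerator = (0.0605 + 0.0039) * 0.39 * 1.3630e+13 = 3.423311e+11
Denominator = 2.09e-5 + 2.6e-18 * 1.3630e+13 = 5.633800e-05
Xe_eq = 3.423311e+11 / 5.633800e-05 = 6.0764e+15 /cm^3

6.0764e+15


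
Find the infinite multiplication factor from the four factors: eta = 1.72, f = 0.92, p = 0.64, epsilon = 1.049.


k_inf = eta * f * p * epsilon
k_inf = 1.72 * 0.92 * 0.64 * 1.049
k_inf = 1.0624

1.0624


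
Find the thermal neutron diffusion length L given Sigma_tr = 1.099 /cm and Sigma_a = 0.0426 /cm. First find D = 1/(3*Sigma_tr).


D = 1 / (3 * Sigma_tr) = 1 / (3 * 1.099) = 0.3033060 cm
L = sqrt(D / Sigma_a)
L = sqrt(0.3033060 / 0.0426)
L = 2.6683 cm

2.6683


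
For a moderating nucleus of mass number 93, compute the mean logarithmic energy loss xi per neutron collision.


xi = 1 + (A-1)^2/(2A) * ln((A-1)/(A+1))
xi = 1 + (93-1)^2/(2*93) * ln((93-1)/(93 +1))
xi = 0.021352

0.021352


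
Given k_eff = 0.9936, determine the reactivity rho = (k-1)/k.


rho = (k_eff - 1) / k_eff
rho = (0.9936 - 1) / 0.9936
rho = -0.0064412

-0.0064412


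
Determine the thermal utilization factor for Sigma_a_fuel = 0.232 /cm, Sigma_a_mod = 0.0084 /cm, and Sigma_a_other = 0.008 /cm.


f = Sigma_a_fuel / (Sigma_a_fuel + Sigma_a_mod + Sigma_a_other)
f = 0.232 / (0.232 + 0.0084 + 0.008)
f = 0.93398

0.93398


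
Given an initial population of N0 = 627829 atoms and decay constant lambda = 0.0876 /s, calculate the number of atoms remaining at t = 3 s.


N = N0 * exp(-lambda * t)
N = 627829 * exp(-0.0876 * 3)
N = 482735

482735


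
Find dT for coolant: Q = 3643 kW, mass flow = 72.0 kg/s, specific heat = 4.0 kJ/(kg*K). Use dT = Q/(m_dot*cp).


dT = Q / (m_dot * cp)
dT = 3643 / (72.0 * 4.0)
dT = 12.649 C

12.649


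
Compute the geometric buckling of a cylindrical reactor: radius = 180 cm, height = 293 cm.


B^2 = (2.405/R)^2 + (pi/H)^2
B^2 = (2.405/180)^2 + (pi/293)^2
B^2 = 2.9348e-04 /cm^2

2.9348e-04


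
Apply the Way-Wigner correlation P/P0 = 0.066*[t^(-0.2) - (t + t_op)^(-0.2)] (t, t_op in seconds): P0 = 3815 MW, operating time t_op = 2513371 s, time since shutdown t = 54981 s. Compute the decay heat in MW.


P/P0 = 0.066 * [t^(-0.2) - (t + t_op)^(-0.2)]
P/P0 = 0.066 * [54981^(-0.2) - (54981 + 2513371)^(-0.2)]
P/P0 = 0.066 * [0.1127087 - 0.05224793] = 0.003990411
P = 3815 * 0.003990411 = 15.223 MW

15.223


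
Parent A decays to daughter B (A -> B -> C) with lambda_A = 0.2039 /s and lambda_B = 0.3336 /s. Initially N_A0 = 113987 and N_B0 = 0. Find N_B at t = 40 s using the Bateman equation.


N_B(t) = lambda_A * N_A0 / (lambda_B - lambda_A) * [exp(-lambda_A*t) - exp(-lambda_B*t)]
exp(-0.2039*40) = 2.870081e-04; exp(-0.3336*40) = 1.602413e-06
N_B = 0.2039 * 113987 / (0.3336 - 0.2039) * (2.870081e-04 - 1.602413e-06)
N_B = 51.144

51.144


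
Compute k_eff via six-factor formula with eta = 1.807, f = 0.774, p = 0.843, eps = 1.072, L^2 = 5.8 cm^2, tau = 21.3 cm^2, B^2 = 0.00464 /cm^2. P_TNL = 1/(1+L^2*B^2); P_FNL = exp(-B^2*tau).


k_inf = eta*f*p*eps = 1.807*0.774*0.843*1.072 = 1.263925
P_TNL = 1/(1 + L^2*B^2) = 1/(1 + 5.8*0.00464) = 0.9737933
P_FNL = exp(-B^2*tau) = exp(-0.00464*21.3) = 0.9058949
k_eff = k_inf * P_TNL * P_FNL = 1.263925 * 0.9737933 * 0.9058949
k_eff = 1.1150

1.1150


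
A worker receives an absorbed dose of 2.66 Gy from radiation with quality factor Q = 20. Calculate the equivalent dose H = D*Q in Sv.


H = D * Q
H = 2.66 * 20
H = 53.200 Sv

53.200


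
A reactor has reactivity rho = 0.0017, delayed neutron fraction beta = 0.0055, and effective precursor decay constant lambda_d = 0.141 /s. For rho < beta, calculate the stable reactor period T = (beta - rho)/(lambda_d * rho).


T = (beta - rho) / (lambda_d * rho)
T = (0.0055 - 0.0017) / (0.141 * 0.0017)
T = 15.853 s

15.853


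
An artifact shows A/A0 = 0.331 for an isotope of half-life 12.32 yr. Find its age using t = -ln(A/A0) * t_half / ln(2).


lambda = ln(2) / t_half = ln(2) / 12.32 = 0.05626195 /yr
t = -ln(A/A0) / lambda
t = -ln(0.331) / 0.05626195
t = 19.652 yr

19.652


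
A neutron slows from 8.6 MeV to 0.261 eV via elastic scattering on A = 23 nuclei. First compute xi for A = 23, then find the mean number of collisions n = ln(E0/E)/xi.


xi = 1 + (A-1)^2/(2A)*ln((A-1)/(A+1)) = 0.08448899 (for A = 23)
n = ln(E0/E) / xi
n = ln(8.6e6 / 0.261) / 0.08448899
n = ln(3.295019e+07) / 0.08448899 = 204.88

204.88


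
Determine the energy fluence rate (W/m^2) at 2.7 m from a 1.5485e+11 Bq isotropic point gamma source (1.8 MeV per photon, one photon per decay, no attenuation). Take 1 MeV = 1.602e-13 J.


psi = A * E * 1.602e-13 / (4*pi*r^2)
psi = 1.5485e+11 * 1.8 * 1.602e-13 / (4*pi*2.7^2)
psi = 4.8743e-04 W/m^2

4.8743e-04


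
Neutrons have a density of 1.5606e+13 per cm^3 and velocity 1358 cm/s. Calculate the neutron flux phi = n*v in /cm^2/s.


phi = n * v
phi = 1.5606e+13 * 1358
phi = 2.1193e+16 /cm^2/s

2.1193e+16


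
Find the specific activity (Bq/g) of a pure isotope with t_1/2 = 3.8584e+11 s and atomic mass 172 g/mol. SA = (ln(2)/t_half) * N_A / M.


lambda = ln(2) / t_half = ln(2) / 3.8584e+11 = 1.796463e-12 /s
SA = lambda * N_A / M
SA = 1.796463e-12 * 6.022e23 / 172
SA = 6.2897e+09 Bq/g

6.2897e+09


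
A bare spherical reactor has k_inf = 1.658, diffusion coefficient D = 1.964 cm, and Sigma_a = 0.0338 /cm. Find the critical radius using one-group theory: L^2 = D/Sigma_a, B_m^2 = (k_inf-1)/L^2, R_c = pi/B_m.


L^2 = D / Sigma_a = 1.964 / 0.0338 = 58.10651 cm^2
B_m^2 = (k_inf - 1) / L^2 = (1.658 - 1) / 58.10651 = 0.01132403 /cm^2
For a bare sphere: B_g = pi/R, so R_c = pi / sqrt(B_m^2)
R_c = pi / sqrt(0.01132403) = 29.522 cm

29.522


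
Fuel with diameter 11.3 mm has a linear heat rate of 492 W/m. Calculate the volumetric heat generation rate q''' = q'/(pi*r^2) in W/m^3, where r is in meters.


r = D / 2 / 1000 = 11.3 / 2 / 1000 = 0.00565 m
q''' = q' / (pi * r^2)
q''' = 492 / (pi * 0.00565^2)
q''' = 4.9059e+06 W/m^3

4.9059e+06


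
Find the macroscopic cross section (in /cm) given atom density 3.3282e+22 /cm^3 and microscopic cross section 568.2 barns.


Sigma = N * sigma_barns * 1e-24
Sigma = 3.3282e+22 * 568.2 * 1e-24
Sigma = 18.911 /cm

18.911


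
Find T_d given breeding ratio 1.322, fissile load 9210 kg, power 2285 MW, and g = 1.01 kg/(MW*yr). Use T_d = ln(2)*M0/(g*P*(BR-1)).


Breeding gain G = BR - 1 = 1.322 - 1 = 0.322
Fissile production rate = g * P * G = 1.01 * 2285 * 0.322 = 743.1277 kg/yr
T_d = ln(2) * M0 / (g * P * G)
T_d = ln(2) * 9210 / 743.1277 = 8.5906 yr

8.5906


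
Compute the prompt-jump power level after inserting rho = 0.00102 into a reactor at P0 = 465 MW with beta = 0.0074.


P1/P0 = beta / (beta - rho)
P1/P0 = 0.0074 / (0.0074 - 0.00102) = 1.159875
P1 = 465 * 1.159875 = 539.34 MW

539.34


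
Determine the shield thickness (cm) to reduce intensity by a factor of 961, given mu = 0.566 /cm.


x = ln(factor) / mu
x = ln(961) / 0.566
x = 12.134 cm

12.134


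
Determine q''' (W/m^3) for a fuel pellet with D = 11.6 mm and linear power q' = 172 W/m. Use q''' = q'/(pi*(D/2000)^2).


r = D / 2 / 1000 = 11.6 / 2 / 1000 = 0.0058 m
q''' = q' / (pi * r^2)
q''' = 172 / (pi * 0.0058^2)
q''' = 1.6275e+06 W/m^3

1.6275e+06


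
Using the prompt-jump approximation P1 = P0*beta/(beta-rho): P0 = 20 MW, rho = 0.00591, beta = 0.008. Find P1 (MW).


P1/P0 = beta / (beta - rho)
P1/P0 = 0.008 / (0.008 - 0.00591) = 3.827751
P1 = 20 * 3.827751 = 76.555 MW

76.555


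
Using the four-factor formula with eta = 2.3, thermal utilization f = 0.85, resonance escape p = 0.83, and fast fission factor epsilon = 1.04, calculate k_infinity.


k_inf = eta * f * p * epsilon
k_inf = 2.3 * 0.85 * 0.83 * 1.04
k_inf = 1.6876

1.6876


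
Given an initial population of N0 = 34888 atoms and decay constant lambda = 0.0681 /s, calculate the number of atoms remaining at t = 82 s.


N = N0 * exp(-lambda * t)
N = 34888 * exp(-0.0681 * 82)
N = 131.07

131.07


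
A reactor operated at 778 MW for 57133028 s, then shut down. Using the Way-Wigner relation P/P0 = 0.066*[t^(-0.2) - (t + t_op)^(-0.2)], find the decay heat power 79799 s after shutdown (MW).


P/P0 = 0.066 * [t^(-0.2) - (t + t_op)^(-0.2)]
P/P0 = 0.066 * [79799^(-0.2) - (79799 + 57133028)^(-0.2)]
P/P0 = 0.066 * [0.1046166 - 0.02808674] = 0.005050971
P = 778 * 0.005050971 = 3.9297 MW

3.9297


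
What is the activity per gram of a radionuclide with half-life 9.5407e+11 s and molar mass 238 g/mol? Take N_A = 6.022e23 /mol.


lambda = ln(2) / t_half = ln(2) / 9.5407e+11 = 7.265161e-13 /s
SA = lambda * N_A / M
SA = 7.265161e-13 * 6.022e23 / 238
SA = 1.8383e+09 Bq/g

1.8383e+09


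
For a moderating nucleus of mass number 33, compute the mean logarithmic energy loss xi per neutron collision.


xi = 1 + (A-1)^2/(2A) * ln((A-1)/(A+1))
xi = 1 + (33-1)^2/(2*33) * ln((33-1)/(33 +1))
xi = 0.059400

0.059400


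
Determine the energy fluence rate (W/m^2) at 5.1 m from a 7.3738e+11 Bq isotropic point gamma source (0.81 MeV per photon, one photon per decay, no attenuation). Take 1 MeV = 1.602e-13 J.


psi = A * E * 1.602e-13 / (4*pi*r^2)
psi = 7.3738e+11 * 0.81 * 1.602e-13 / (4*pi*5.1^2)
psi = 2.9274e-04 W/m^2

2.9274e-04


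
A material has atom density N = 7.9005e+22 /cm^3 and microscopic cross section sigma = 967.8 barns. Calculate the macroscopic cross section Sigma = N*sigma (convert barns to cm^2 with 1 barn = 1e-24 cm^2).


Sigma = N * sigma_barns * 1e-24
Sigma = 7.9005e+22 * 967.8 * 1e-24
Sigma = 76.461 /cm

76.461


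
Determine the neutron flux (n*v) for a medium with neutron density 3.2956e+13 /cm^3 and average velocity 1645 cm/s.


phi = n * v
phi = 3.2956e+13 * 1645
phi = 5.4213e+16 /cm^2/s

5.4213e+16


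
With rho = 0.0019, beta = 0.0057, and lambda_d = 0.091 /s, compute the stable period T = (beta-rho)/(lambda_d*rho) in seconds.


T = (beta - rho) / (lambda_d * rho)
T = (0.0057 - 0.0019) / (0.091 * 0.0019)
T = 21.978 s

21.978


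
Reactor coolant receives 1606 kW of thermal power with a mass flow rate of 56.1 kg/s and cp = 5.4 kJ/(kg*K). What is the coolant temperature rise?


dT = Q / (m_dot * cp)
dT = 1606 / (56.1 * 5.4)
dT = 5.3014 C

5.3014


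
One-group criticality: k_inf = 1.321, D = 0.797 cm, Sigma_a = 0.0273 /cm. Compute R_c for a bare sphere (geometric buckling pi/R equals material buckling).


L^2 = D / Sigma_a = 0.797 / 0.0273 = 29.19414 cm^2
B_m^2 = (k_inf - 1) / L^2 = (1.321 - 1) / 29.19414 = 0.01099536 /cm^2
For a bare sphere: B_g = pi/R, so R_c = pi / sqrt(B_m^2)
R_c = pi / sqrt(0.01099536) = 29.960 cm

29.960


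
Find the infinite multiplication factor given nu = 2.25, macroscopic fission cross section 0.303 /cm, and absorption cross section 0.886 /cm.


k_inf = nu * Sigma_f / Sigma_a
k_inf = 2.25 * 0.303 / 0.886
k_inf = 0.76947

0.76947


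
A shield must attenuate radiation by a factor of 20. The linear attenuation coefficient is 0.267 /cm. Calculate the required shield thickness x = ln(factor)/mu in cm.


x = ln(factor) / mu
x = ln(20) / 0.267
x = 11.220 cm

11.220


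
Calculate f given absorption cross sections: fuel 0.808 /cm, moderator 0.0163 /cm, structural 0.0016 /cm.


f = Sigma_a_fuel / (Sigma_a_fuel + Sigma_a_mod + Sigma_a_other)
f = 0.808 / (0.808 + 0.0163 + 0.0016)
f = 0.97833

0.97833


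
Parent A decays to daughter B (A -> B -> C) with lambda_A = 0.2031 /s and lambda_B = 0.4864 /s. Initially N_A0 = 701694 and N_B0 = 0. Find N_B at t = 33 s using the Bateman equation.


N_B(t) = lambda_A * N_A0 / (lambda_B - lambda_A) * [exp(-lambda_A*t) - exp(-lambda_B*t)]
exp(-0.2031*33) = 0.001228084; exp(-0.4864*33) = 1.069184e-07
N_B = 0.2031 * 701694 / (0.4864 - 0.2031) * (0.001228084 - 1.069184e-07)
N_B = 617.73

617.73


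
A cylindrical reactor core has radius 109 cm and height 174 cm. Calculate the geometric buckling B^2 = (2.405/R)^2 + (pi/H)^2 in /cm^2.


B^2 = (2.405/R)^2 + (pi/H)^2
B^2 = (2.405/109)^2 + (pi/174)^2
B^2 = 8.1282e-04 /cm^2

8.1282e-04


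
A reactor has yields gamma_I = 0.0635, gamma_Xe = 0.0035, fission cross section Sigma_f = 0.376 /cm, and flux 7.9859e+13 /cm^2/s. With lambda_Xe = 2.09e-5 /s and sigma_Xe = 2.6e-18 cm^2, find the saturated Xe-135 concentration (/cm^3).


Xe_eq = (gamma_I + gamma_Xe) * Sigma_f * phi / (lambda_Xe + sigma_Xe * phi)
Numerator = (0.0635 + 0.0035) * 0.376 * 7.9859e+13 = 2.011808e+12
Denominator = 2.09e-5 + 2.6e-18 * 7.9859e+13 = 2.285334e-04
Xe_eq = 2.011808e+12 / 2.285334e-04 = 8.8031e+15 /cm^3

8.8031e+15


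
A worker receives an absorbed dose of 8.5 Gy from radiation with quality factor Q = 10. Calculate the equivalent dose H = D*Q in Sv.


H = D * Q
H = 8.5 * 10
H = 85.000 Sv

85.000


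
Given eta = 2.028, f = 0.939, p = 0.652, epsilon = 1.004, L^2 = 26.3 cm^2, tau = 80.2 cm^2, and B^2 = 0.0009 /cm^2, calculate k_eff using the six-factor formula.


k_inf = eta*f*p*eps = 2.028*0.939*0.652*1.004 = 1.246565
P_TNL = 1/(1 + L^2*B^2) = 1/(1 + 26.3*0.0009) = 0.9768773
P_FNL = exp(-B^2*tau) = exp(-0.0009*80.2) = 0.9303634
k_eff = k_inf * P_TNL * P_FNL = 1.246565 * 0.9768773 * 0.9303634
k_eff = 1.1329

1.1329


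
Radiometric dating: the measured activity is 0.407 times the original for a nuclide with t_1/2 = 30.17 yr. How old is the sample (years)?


lambda = ln(2) / t_half = ln(2) / 30.17 = 0.02297472 /yr
t = -ln(A/A0) / lambda
t = -ln(0.407) / 0.02297472
t = 39.127 yr

39.127


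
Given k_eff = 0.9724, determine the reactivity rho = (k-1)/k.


rho = (k_eff - 1) / k_eff
rho = (0.9724 - 1) / 0.9724
rho = -0.028383

-0.028383


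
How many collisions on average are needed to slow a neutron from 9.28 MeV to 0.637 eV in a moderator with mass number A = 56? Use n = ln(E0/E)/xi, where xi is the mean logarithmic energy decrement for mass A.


xi = 1 + (A-1)^2/(2A)*ln((A-1)/(A+1)) = 0.03529286 (for A = 56)
n = ln(E0/E) / xi
n = ln(9.28e6 / 0.637) / 0.03529286
n = ln(1.456829e+07) / 0.03529286 = 467.36

467.36


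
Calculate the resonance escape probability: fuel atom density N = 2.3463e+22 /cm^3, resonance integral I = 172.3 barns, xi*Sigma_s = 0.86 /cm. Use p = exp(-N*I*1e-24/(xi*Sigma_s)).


p = exp(-N * I * 1e-24 / (xi*Sigma_s))
p = exp(-2.3463e+22 * 172.3 * 1e-24 / 0.86)
p = 0.0090881

0.0090881


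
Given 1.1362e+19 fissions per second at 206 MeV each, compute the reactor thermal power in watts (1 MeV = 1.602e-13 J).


P = fission_rate * E_MeV * 1.602e-13
P = 1.1362e+19 * 206 * 1.602e-13
P = 3.7496e+08 W

3.7496e+08
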